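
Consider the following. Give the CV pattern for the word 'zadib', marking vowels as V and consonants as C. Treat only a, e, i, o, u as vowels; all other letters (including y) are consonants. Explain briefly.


Letter mapping: z = C, a = V, d = C, i = V, b = C.

CVCVC


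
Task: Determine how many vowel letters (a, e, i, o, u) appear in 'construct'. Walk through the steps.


Vowels in 'construct': o, u = 2 vowels.

2


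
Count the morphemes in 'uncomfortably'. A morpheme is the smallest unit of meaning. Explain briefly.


Decomposition: un- (prefix) + comfort (root) + -able (suffix) + -ly (suffix) = 4 morpheme(s)

4 morphemes


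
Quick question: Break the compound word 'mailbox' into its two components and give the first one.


Split 'mailbox' into 'mail' + 'box'. The first part is 'mail'.

mail


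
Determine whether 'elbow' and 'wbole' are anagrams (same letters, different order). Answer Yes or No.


Sorted letters of 'elbow': 'below'
Sorted letters of 'wbole': 'below'
They match.

Yes


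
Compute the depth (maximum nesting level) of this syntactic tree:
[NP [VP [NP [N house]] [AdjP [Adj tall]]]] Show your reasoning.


Count bracket nesting levels:
'[' at pos 0: depth = 1
'[' at pos 4: depth = 2
'[' at pos 8: depth = 3
'[' at pos 12: depth = 4
'[' at pos 23: depth = 3
'[' at pos 29: depth = 4
Maximum depth reached: 4

4


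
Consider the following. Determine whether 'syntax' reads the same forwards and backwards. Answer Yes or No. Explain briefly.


Forward: 'syntax'
Reversed: 'xatnys'
They differ.

No


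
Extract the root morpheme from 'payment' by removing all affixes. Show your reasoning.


Remove suffix '-ment' from 'payment' to get root 'pay'.

pay


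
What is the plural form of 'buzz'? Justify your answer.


Apply rule: Add -es (sibilant/fricative ending). 'buzz' becomes 'buzzes'.

buzzes


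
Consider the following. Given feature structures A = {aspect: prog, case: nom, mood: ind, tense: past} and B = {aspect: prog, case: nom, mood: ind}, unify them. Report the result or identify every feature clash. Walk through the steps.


Compare features:
aspect: A=prog vs B=prog -> unified: prog
case: A=nom vs B=nom -> unified: nom
mood: A=ind vs B=ind -> unified: ind
tense: A=past vs B=_ -> unified: past
No clashes found.

Unified: {aspect: prog, case: nom, mood: ind, tense: past}


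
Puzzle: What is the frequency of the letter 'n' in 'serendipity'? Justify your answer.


Letter 'n' in 'serendipity': found at position(s) 5 = 1 occurrence(s).

1


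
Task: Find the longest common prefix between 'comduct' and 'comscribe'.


Compare from the start: 3 characters match: 'com'. Mismatch at position 4: 'd' vs 's'.

com


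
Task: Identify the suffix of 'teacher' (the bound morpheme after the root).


The word 'teacher' = 'teach' (root) + '-er' (suffix). The suffix is '-er'.

er


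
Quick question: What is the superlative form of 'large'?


Apply superlative formation (ends in e: add -st): 'large' -> 'largest'.

largest


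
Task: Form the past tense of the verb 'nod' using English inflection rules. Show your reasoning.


Apply rule: Double final consonant and add -ed. 'nod' becomes 'nodded'.

nodded


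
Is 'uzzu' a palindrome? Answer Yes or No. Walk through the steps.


Forward: 'uzzu'
Reversed: 'uzzu'
They are identical.

Yes


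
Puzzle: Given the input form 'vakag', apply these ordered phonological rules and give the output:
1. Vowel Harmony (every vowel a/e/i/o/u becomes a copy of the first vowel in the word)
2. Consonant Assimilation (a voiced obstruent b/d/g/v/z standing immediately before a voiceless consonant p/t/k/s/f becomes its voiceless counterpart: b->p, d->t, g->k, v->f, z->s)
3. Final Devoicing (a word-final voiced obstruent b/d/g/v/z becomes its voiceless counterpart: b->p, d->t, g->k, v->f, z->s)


Starting form: 'vakag'
Rule 1: Vowel Harmony: all vowels already match. No change.
Rule 2: Consonant Assimilation: no voiced obstruent (b/d/g/v/z) stands immediately before a voiceless consonant (p/t/k/s/f). No change.
Rule 3: Final Devoicing: word-final voiced obstruent 'g' becomes voiceless 'k'. 'vakag' -> 'vakak'
Final form: 'vakak'

vakak


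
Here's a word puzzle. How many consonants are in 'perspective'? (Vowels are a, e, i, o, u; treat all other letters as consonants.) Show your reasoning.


Consonants in 'perspective': p, r, s, p, c, t, v = 7 consonants.

7


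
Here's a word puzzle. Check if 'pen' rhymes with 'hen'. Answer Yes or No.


Rime (stressed vowel + following sounds) of 'pen': -en = /ɛn/
Rime of 'hen': -en = /ɛn/
/ɛn/ and /ɛn/ are the same ending sound, so the words rhyme.

Yes


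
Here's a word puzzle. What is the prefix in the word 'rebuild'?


The word 'rebuild' = 're' (prefix) + 'build' (root). The prefix is 're'.

re


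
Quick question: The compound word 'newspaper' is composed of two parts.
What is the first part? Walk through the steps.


Split 'newspaper' into 'news' + 'paper'. The first part is 'news'.

news


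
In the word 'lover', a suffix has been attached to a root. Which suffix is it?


The word 'lover' = 'love' (root) + '-er' (suffix). The suffix is '-er'.

er


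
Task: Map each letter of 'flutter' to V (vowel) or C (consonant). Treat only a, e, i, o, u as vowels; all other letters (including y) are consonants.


Letter mapping: f = C, l = C, u = V, t = C, t = C, e = V, r = C.

CCVCCVC


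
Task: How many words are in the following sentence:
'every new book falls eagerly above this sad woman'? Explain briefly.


Split into words: every | new | book | falls | eagerly | above | this | sad | woman = 9 words.

9


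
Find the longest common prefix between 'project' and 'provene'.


Compare from the start: 3 characters match: 'pro'. Mismatch at position 4: 'j' vs 'v'.

pro


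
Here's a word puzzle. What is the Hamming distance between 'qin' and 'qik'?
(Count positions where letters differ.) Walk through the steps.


Alignment:
Position 1: 'q' vs 'q' = match
Position 2: 'i' vs 'i' = match
Position 3: 'n' vs 'k' = DIFFER
Total differences: 1

1


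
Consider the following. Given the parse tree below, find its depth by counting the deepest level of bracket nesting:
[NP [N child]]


Count bracket nesting levels:
'[' at pos 0: depth = 1
'[' at pos 4: depth = 2
Maximum depth reached: 2

2


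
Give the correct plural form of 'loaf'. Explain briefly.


Apply rule: Change -f to -ves. 'loaf' becomes 'loaves'.

loaves


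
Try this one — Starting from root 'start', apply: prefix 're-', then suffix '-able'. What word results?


Step 1: Add prefix 're-' to 'start' = 'restart'
Step 2: Add suffix '-able' to 'restart' = 'restartable'

restartable


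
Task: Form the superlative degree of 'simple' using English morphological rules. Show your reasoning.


Apply superlative formation (ends in e: add -st): 'simple' -> 'simplest'.

simplest


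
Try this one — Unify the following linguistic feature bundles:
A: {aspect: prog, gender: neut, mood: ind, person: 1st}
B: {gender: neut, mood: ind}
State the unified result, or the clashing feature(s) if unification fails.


Compare features:
aspect: A=prog vs B=_ -> unified: prog
gender: A=neut vs B=neut -> unified: neut
mood: A=ind vs B=ind -> unified: ind
person: A=1st vs B=_ -> unified: 1st
No clashes found.

Unified: {aspect: prog, gender: neut, mood: ind, person: 1st}


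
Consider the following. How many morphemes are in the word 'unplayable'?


Decomposition: un- (prefix) + play (root) + -able (suffix) = 3 morpheme(s)

3 morphemes


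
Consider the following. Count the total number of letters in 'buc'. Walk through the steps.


Spell out 'buc' and number each letter: b(1), u(2), c(3). Total: 3 letters.

3


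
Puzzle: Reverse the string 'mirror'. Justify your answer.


Reverse 'mirror' character by character: 'rorrim'.

rorrim


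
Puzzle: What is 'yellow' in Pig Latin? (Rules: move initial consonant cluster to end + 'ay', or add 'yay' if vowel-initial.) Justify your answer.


'yellow': move consonant cluster 'y' to end and add 'ay': 'ellowyay'.

ellowyay


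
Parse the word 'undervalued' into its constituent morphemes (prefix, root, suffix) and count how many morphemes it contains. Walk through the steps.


Step 1: Identify prefix: 'under' (meaning: beneath/insufficient)
Step 2: Identify root: 'value'
Step 3: Identify suffix(es): 'ed'
Decomposition: under- (prefix: beneath/insufficient) + value (root) + -ed (suffix: past)
Total morphemes: 3

3 morphemes (under- (prefix: beneath/insufficient) + value (root) + -ed (suffix: past))


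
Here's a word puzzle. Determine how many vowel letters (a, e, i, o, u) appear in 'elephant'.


Vowels in 'elephant': e, e, a = 3 vowels.

3


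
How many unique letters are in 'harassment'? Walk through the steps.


Unique letters in 'harassment': {a, e, h, m, n, r, s, t} = 8 distinct letters.

8


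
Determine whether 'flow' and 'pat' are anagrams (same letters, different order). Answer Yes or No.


Sorted letters of 'flow': 'flow'
Sorted letters of 'pat': 'apt'
They do not match.

No


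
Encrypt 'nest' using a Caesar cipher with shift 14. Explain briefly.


Shift each letter by 14: n -> b, e -> s, s -> g, t -> h. Result: 'bsgh'.

bsgh


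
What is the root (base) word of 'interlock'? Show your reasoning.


Remove prefix 'inter' from 'interlock' to get root 'lock'.

lock


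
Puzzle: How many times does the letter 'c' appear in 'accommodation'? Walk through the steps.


Letter 'c' in 'accommodation': found at position(s) 2, 3 = 2 occurrence(s).

2


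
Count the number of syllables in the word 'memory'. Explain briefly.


Break 'memory' into syllables: mem-o-ry -> mem | o | ry = 3 syllables

3 syllables


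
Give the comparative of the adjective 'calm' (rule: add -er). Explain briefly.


Apply comparative formation (add -er): 'calm' -> 'calmer'.

calmer


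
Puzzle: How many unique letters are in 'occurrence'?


Unique letters in 'occurrence': {c, e, n, o, r, u} = 6 distinct letters.

6


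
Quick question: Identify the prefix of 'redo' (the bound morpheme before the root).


The word 'redo' = 're' (prefix) + 'do' (root). The prefix is 're'.

re


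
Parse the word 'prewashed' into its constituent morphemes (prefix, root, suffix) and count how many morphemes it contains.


Step 1: Identify prefix: 'pre' (meaning: before)
Step 2: Identify root: 'wash'
Step 3: Identify suffix(es): 'ed'
Decomposition: pre- (prefix: before) + wash (root) + -ed (suffix: past)
Total morphemes: 3

3 morphemes (pre- (prefix: before) + wash (root) + -ed (suffix: past))


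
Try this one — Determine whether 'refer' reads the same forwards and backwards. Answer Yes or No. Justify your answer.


Forward: 'refer'
Reversed: 'refer'
They are identical.

Yes


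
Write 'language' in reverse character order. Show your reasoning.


Reverse 'language' character by character: 'egaugnal'.

egaugnal


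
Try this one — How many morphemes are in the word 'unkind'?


Decomposition: un- (prefix) + kind (root) = 2 morpheme(s)

2 morphemes


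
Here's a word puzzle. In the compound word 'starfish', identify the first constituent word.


Split 'starfish' into 'star' + 'fish'. The first part is 'star'.

star


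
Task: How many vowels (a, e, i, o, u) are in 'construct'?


Vowels in 'construct': o, u = 2 vowels.

2


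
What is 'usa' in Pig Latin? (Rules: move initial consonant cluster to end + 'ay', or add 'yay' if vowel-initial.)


'usa' starts with a vowel, so add 'yay': 'usayay'.

usayay


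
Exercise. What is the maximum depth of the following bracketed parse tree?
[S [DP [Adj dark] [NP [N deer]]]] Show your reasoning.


Count bracket nesting levels:
'[' at pos 0: depth = 1
'[' at pos 3: depth = 2
'[' at pos 7: depth = 3
'[' at pos 18: depth = 3
'[' at pos 22: depth = 4
Maximum depth reached: 4

4


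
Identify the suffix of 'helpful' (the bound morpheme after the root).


The word 'helpful' = 'help' (root) + '-ful' (suffix). The suffix is '-ful'.

ful


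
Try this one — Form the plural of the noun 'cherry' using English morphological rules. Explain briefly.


Apply rule: Change -y to -ies (consonant + y). 'cherry' becomes 'cherries'.

cherries


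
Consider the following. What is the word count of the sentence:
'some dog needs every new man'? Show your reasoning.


Split into words: some | dog | needs | every | new | man = 6 words.

6


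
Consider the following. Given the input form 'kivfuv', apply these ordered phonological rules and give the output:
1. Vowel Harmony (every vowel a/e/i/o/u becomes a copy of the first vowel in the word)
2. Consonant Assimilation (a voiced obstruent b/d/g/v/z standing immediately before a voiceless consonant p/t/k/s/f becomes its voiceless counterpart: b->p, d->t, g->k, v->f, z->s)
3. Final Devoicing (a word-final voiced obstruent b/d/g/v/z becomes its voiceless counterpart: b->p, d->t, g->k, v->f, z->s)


Starting form: 'kivfuv'
Rule 1: Vowel Harmony: all vowels become 'i' (matching first vowel). 'kivfuv' -> 'kivfiv'
Rule 2: Consonant Assimilation: voiced obstruent before voiceless consonant becomes voiceless ('vf' -> 'ff'). 'kivfiv' -> 'kiffiv'
Rule 3: Final Devoicing: word-final voiced obstruent 'v' becomes voiceless 'f'. 'kiffiv' -> 'kiffif'
Final form: 'kiffif'

kiffif


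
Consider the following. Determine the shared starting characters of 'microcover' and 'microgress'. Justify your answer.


Compare from the start: 5 characters match: 'micro'. Mismatch at position 6: 'c' vs 'g'.

micro


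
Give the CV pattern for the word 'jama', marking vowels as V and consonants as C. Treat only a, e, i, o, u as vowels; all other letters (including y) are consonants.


Letter mapping: j = C, a = V, m = C, a = V.

CVCV


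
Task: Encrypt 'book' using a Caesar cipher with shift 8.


Shift each letter by 8: b -> j, o -> w, o -> w, k -> s. Result: 'jwws'.

jwws


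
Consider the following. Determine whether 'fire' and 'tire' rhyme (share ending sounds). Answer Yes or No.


Rime (stressed vowel + following sounds) of 'fire': -ire = /aɪər/
Rime of 'tire': -ire = /aɪər/
/aɪər/ and /aɪər/ are the same ending sound, so the words rhyme.

Yes


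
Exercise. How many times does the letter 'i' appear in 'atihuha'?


Letter 'i' in 'atihuha': found at position(s) 3 = 1 occurrence(s).

1


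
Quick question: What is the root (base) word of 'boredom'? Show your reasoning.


Remove suffix '-dom' from 'boredom' to get root 'bore'.

bore


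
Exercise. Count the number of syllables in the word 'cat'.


Break 'cat' into syllables: cat -> cat = 1 syllable

1 syllable


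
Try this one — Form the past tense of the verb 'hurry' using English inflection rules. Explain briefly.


Apply rule: Change -y to -ied. 'hurry' becomes 'hurried'.

hurried


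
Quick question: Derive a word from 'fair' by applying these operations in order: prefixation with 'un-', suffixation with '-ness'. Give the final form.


Step 1: Add prefix 'un-' to 'fair' = 'unfair'
Step 2: Add suffix '-ness' to 'unfair' = 'unfairness'

unfairness


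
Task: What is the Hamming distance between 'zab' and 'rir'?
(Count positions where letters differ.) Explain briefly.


Alignment:
Position 1: 'z' vs 'r' = DIFFER
Position 2: 'a' vs 'i' = DIFFER
Position 3: 'b' vs 'r' = DIFFER
Total differences: 3

3


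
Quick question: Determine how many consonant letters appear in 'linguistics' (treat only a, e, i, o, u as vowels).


Consonants in 'linguistics': l, n, g, s, t, c, s = 7 consonants.

7


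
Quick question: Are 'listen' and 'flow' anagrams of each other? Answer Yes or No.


Sorted letters of 'listen': 'eilnst'
Sorted letters of 'flow': 'flow'
They do not match.

No


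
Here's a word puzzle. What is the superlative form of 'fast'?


Apply superlative formation (add -est): 'fast' -> 'fastest'.

fastest


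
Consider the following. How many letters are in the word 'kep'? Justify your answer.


Spell out 'kep' and number each letter: k(1), e(2), p(3). Total: 3 letters.

3


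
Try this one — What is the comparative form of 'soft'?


Apply comparative formation (add -er): 'soft' -> 'softer'.

softer


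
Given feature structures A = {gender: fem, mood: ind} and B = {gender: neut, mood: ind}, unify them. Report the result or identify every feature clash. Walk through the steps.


Compare features:
gender: A=fem vs B=neut -> CLASH
mood: A=ind vs B=ind -> unified: ind
Clash detected on feature 'gender' (fem vs neut); unification fails.

CLASH on 'gender' (fem vs neut)


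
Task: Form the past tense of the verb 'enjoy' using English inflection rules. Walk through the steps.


Apply rule: Add -ed. 'enjoy' becomes 'enjoyed'.

enjoyed


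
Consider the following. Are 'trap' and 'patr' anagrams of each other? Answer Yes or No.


Sorted letters of 'trap': 'aprt'
Sorted letters of 'patr': 'aprt'
They match.

Yes


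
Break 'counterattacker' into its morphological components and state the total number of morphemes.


Step 1: Identify prefix: 'counter' (meaning: against)
Step 2: Identify root: 'attack'
Step 3: Identify suffix(es): 'er'
Decomposition: counter- (prefix: against) + attack (root) + -er (suffix: one who)
Total morphemes: 3

3 morphemes (counter- (prefix: against) + attack (root) + -er (suffix: one who))


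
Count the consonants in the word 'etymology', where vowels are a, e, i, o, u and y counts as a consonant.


Consonants in 'etymology': t, y, m, l, g, y = 6 consonants.

6


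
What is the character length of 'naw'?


Spell out 'naw' and number each letter: n(1), a(2), w(3). Total: 3 letters.

3


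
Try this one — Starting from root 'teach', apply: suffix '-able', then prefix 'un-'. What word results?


Step 1: Add suffix '-able' to 'teach' = 'teachable'
Step 2: Add prefix 'un-' to 'teachable' = 'unteachable'

unteachable


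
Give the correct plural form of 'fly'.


Apply rule: Change -y to -ies (consonant + y). 'fly' becomes 'flies'.

flies


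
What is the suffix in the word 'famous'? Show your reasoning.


The word 'famous' = 'fame' (root) + '-ous' (suffix). The suffix is '-ous'.

ous


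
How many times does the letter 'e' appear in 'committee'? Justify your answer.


Letter 'e' in 'committee': found at position(s) 8, 9 = 2 occurrence(s).

2


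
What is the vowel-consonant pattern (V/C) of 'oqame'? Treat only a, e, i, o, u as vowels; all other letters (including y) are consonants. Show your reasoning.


Letter mapping: o = V, q = C, a = V, m = C, e = V.

VCVCV


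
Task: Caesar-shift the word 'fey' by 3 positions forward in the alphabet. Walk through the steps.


Shift each letter by 3: f -> i, e -> h, y -> b. Result: 'ihb'.

ihb


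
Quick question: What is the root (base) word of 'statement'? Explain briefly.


Remove suffix '-ment' from 'statement' to get root 'state'.

state


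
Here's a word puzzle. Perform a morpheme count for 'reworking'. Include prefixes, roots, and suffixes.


Decomposition: re- (prefix) + work (root) + -ing (suffix) = 3 morpheme(s)

3 morphemes


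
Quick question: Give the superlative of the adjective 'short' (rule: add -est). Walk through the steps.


Apply superlative formation (add -est): 'short' -> 'shortest'.

shortest


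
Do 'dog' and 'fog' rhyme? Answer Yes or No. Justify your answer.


Rime (stressed vowel + following sounds) of 'dog': -og = /ɒg/
Rime of 'fog': -og = /ɒg/
/ɒg/ and /ɒg/ are the same ending sound, so the words rhyme.

Yes


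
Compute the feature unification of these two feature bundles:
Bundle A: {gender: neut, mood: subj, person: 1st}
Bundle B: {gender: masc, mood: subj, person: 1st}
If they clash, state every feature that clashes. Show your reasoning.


Compare features:
gender: A=neut vs B=masc -> CLASH
mood: A=subj vs B=subj -> unified: subj
person: A=1st vs B=1st -> unified: 1st
Clash detected on feature 'gender' (neut vs masc); unification fails.

CLASH on 'gender' (neut vs masc)


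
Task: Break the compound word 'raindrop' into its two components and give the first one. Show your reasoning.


Split 'raindrop' into 'rain' + 'drop'. The first part is 'rain'.

rain


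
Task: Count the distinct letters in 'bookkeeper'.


Unique letters in 'bookkeeper': {b, e, k, o, p, r} = 6 distinct letters.

6


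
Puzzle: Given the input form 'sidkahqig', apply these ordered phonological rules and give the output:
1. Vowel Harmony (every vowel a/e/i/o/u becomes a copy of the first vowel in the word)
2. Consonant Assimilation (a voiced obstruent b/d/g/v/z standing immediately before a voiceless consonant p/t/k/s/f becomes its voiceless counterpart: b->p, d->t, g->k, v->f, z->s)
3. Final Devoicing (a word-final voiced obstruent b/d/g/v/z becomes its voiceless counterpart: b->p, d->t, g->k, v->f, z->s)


Starting form: 'sidkahqig'
Rule 1: Vowel Harmony: all vowels become 'i' (matching first vowel). 'sidkahqig' -> 'sidkihqig'
Rule 2: Consonant Assimilation: voiced obstruent before voiceless consonant becomes voiceless ('dk' -> 'tk'). 'sidkihqig' -> 'sitkihqig'
Rule 3: Final Devoicing: word-final voiced obstruent 'g' becomes voiceless 'k'. 'sitkihqig' -> 'sitkihqik'
Final form: 'sitkihqik'

sitkihqik


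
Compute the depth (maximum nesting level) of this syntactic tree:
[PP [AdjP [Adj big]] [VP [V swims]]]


Count bracket nesting levels:
'[' at pos 0: depth = 1
'[' at pos 4: depth = 2
'[' at pos 10: depth = 3
'[' at pos 21: depth = 2
'[' at pos 25: depth = 3
Maximum depth reached: 3

3


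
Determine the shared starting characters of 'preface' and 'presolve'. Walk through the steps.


Compare from the start: 3 characters match: 'pre'. Mismatch at position 4: 'f' vs 's'.

pre


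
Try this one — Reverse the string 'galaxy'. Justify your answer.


Reverse 'galaxy' character by character: 'yxalag'.

yxalag


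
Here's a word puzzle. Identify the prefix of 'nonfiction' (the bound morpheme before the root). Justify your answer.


The word 'nonfiction' = 'non' (prefix) + 'fiction' (root). The prefix is 'non'.

non


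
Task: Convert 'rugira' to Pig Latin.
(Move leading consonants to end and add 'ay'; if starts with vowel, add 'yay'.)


'rugira': move consonant cluster 'r' to end and add 'ay': 'ugiraray'.

ugiraray


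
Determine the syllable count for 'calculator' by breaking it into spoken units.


Break 'calculator' into syllables: cal-cu-la-tor -> cal | cu | la | tor = 4 syllables

4 syllables


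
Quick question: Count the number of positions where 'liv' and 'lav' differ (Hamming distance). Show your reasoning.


Alignment:
Position 1: 'l' vs 'l' = match
Position 2: 'i' vs 'a' = DIFFER
Position 3: 'v' vs 'v' = match
Total differences: 1

1


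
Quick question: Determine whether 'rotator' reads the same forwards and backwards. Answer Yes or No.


Forward: 'rotator'
Reversed: 'rotator'
They are identical.

Yes


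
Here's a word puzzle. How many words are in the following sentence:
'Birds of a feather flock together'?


Split into words: Birds | of | a | feather | flock | together = 6 words.

6


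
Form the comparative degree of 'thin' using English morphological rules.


Apply comparative formation (double final consonant, add -er): 'thin' -> 'thinner'.

thinner


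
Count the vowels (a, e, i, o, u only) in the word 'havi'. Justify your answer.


Vowels in 'havi': a, i = 2 vowels.

2


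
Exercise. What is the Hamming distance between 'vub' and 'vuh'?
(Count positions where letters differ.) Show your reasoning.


Alignment:
Position 1: 'v' vs 'v' = match
Position 2: 'u' vs 'u' = match
Position 3: 'b' vs 'h' = DIFFER
Total differences: 1

1


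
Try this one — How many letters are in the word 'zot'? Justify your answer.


Spell out 'zot' and number each letter: z(1), o(2), t(3). Total: 3 letters.

3


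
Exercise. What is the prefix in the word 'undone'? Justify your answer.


The word 'undone' = 'un' (prefix) + 'done' (root). The prefix is 'un'.

un


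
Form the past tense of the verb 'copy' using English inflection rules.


Apply rule: Change -y to -ied. 'copy' becomes 'copied'.

copied


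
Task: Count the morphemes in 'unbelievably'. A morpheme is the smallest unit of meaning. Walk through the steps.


Decomposition: un- (prefix) + believe (root) + -able (suffix) + -ly (suffix) = 4 morpheme(s)

4 morphemes


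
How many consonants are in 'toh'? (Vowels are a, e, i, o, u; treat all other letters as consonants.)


Consonants in 'toh': t, h = 2 consonants.

2


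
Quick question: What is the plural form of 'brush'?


Apply rule: Add -es (sibilant/fricative ending). 'brush' becomes 'brushes'.

brushes


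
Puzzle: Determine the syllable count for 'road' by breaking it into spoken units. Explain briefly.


Break 'road' into syllables: road -> road = 1 syllable

1 syllable


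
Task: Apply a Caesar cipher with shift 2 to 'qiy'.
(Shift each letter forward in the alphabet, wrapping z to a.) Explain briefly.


Shift each letter by 2: q -> s, i -> k, y -> a. Result: 'ska'.

ska


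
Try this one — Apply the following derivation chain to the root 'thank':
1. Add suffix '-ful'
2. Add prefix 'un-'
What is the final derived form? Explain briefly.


Step 1: Add suffix '-ful' to 'thank' = 'thankful'
Step 2: Add prefix 'un-' to 'thankful' = 'unthankful'

unthankful


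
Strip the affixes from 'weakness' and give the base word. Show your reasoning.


Remove suffix '-ness' from 'weakness' to get root 'weak'.

weak


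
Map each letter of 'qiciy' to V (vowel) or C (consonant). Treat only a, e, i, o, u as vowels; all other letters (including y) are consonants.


Letter mapping: q = C, i = V, c = C, i = V, y = C.

CVCVC


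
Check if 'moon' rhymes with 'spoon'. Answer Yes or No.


Rime (stressed vowel + following sounds) of 'moon': -oon = /uːn/
Rime of 'spoon': -oon = /uːn/
/uːn/ and /uːn/ are the same ending sound, so the words rhyme.

Yes


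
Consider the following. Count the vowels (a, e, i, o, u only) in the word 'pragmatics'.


Vowels in 'pragmatics': a, a, i = 3 vowels.

3


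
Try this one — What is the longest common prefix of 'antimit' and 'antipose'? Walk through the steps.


Compare from the start: 4 characters match: 'anti'. Mismatch at position 5: 'm' vs 'p'.

anti


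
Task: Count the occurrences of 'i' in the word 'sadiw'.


Letter 'i' in 'sadiw': found at position(s) 4 = 1 occurrence(s).

1


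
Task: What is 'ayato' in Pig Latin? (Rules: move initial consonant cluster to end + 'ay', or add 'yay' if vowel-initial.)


'ayato' starts with a vowel, so add 'yay': 'ayatoyay'.

ayatoyay


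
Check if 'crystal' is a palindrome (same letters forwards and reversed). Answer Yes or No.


Forward: 'crystal'
Reversed: 'latsyrc'
They differ.

No


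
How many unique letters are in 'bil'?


Unique letters in 'bil': {b, i, l} = 3 distinct letters.

3


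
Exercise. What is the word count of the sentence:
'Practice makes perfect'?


Split into words: Practice | makes | perfect = 3 words.

3


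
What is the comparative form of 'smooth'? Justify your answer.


Apply comparative formation (add -er): 'smooth' -> 'smoother'.

smoother


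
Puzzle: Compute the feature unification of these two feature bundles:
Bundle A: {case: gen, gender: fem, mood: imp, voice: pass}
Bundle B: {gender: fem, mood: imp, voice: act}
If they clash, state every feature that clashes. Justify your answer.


Compare features:
case: A=gen vs B=_ -> unified: gen
gender: A=fem vs B=fem -> unified: fem
mood: A=imp vs B=imp -> unified: imp
voice: A=pass vs B=act -> CLASH
Clash detected on feature 'voice' (pass vs act); unification fails.

CLASH on 'voice' (pass vs act)


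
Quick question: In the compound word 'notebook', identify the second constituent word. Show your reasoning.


Split 'notebook' into 'note' + 'book'. The second part is 'book'.

book


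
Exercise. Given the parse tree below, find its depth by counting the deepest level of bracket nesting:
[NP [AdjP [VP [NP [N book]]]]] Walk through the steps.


Count bracket nesting levels:
'[' at pos 0: depth = 1
'[' at pos 4: depth = 2
'[' at pos 10: depth = 3
'[' at pos 14: depth = 4
'[' at pos 18: depth = 5
Maximum depth reached: 5

5


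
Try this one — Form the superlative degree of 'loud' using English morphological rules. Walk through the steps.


Apply superlative formation (add -est): 'loud' -> 'loudest'.

loudest


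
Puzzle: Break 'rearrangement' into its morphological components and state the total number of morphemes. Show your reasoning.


Step 1: Identify prefix: 're' (meaning: again)
Step 2: Identify root: 'arrange'
Step 3: Identify suffix(es): 'ment'
Decomposition: re- (prefix: again) + arrange (root) + -ment (suffix: action/result)
Total morphemes: 3

3 morphemes (re- (prefix: again) + arrange (root) + -ment (suffix: action/result))


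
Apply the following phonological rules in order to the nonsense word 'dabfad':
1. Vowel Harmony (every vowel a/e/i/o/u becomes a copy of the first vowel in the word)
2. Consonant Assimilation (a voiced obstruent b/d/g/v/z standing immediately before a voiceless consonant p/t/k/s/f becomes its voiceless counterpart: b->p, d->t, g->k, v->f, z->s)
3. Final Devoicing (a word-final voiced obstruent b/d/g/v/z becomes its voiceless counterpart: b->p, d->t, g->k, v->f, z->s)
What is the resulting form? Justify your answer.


Starting form: 'dabfad'
Rule 1: Vowel Harmony: all vowels already match. No change.
Rule 2: Consonant Assimilation: voiced obstruent before voiceless consonant becomes voiceless ('bf' -> 'pf'). 'dabfad' -> 'dapfad'
Rule 3: Final Devoicing: word-final voiced obstruent 'd' becomes voiceless 't'. 'dapfad' -> 'dapfat'
Final form: 'dapfat'

dapfat


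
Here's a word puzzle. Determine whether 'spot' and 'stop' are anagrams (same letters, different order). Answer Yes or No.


Sorted letters of 'spot': 'opst'
Sorted letters of 'stop': 'opst'
They match.

Yes


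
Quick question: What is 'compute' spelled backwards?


Reverse 'compute' character by character: 'etupmoc'.

etupmoc


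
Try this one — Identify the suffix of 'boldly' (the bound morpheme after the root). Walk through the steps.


The word 'boldly' = 'bold' (root) + '-ly' (suffix). The suffix is '-ly'.

ly


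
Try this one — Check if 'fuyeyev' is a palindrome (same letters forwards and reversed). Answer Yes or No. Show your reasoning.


Forward: 'fuyeyev'
Reversed: 'veyeyuf'
They differ.

No


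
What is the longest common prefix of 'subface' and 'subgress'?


Compare from the start: 3 characters match: 'sub'. Mismatch at position 4: 'f' vs 'g'.

sub


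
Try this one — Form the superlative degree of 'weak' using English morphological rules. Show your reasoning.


Apply superlative formation (add -est): 'weak' -> 'weakest'.

weakest


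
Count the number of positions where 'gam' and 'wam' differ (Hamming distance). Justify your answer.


Alignment:
Position 1: 'g' vs 'w' = DIFFER
Position 2: 'a' vs 'a' = match
Position 3: 'm' vs 'm' = match
Total differences: 1

1


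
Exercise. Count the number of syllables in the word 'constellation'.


Break 'constellation' into syllables: con-stel-la-tion -> con | stel | la | tion = 4 syllables

4 syllables


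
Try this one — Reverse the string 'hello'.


Reverse 'hello' character by character: 'olleh'.

olleh


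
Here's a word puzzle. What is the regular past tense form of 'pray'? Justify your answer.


Apply rule: Add -ed. 'pray' becomes 'prayed'.

prayed


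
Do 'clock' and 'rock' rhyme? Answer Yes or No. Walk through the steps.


Rime (stressed vowel + following sounds) of 'clock': -ock = /ɒk/
Rime of 'rock': -ock = /ɒk/
/ɒk/ and /ɒk/ are the same ending sound, so the words rhyme.

Yes


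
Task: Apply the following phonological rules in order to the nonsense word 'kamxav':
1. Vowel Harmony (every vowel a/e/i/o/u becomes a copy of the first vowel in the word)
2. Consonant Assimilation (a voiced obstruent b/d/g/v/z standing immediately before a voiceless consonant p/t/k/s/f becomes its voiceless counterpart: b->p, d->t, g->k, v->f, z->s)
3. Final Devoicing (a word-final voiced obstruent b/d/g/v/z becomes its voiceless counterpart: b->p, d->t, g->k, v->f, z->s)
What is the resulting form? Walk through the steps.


Starting form: 'kamxav'
Rule 1: Vowel Harmony: all vowels already match. No change.
Rule 2: Consonant Assimilation: no voiced obstruent (b/d/g/v/z) stands immediately before a voiceless consonant (p/t/k/s/f). No change.
Rule 3: Final Devoicing: word-final voiced obstruent 'v' becomes voiceless 'f'. 'kamxav' -> 'kamxaf'
Final form: 'kamxaf'

kamxaf


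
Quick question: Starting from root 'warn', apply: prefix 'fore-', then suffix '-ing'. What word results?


Step 1: Add prefix 'fore-' to 'warn' = 'forewarn'
Step 2: Add suffix '-ing' to 'forewarn' = 'forewarning'

forewarning


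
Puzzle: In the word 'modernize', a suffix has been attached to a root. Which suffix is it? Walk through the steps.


The word 'modernize' = 'modern' (root) + '-ize' (suffix). The suffix is '-ize'.

ize


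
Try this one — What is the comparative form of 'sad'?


Apply comparative formation (double final consonant, add -er): 'sad' -> 'sadder'.

sadder


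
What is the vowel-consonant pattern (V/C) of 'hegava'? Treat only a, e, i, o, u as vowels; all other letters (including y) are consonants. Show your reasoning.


Letter mapping: h = C, e = V, g = C, a = V, v = C, a = V.

CVCVCV


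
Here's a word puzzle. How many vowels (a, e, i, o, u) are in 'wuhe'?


Vowels in 'wuhe': u, e = 2 vowels.

2


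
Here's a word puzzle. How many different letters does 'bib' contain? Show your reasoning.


Unique letters in 'bib': {b, i} = 2 distinct letters.

2


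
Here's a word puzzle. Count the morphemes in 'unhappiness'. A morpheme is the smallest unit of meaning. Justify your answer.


Decomposition: un- (prefix) + happy (root) + -ness (suffix) = 3 morpheme(s)

3 morphemes


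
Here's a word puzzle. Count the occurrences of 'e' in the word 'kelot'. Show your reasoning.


Letter 'e' in 'kelot': found at position(s) 2 = 1 occurrence(s).

1


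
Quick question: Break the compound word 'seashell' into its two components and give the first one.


Split 'seashell' into 'sea' + 'shell'. The first part is 'sea'.

sea


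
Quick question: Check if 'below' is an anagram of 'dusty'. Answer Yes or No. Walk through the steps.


Sorted letters of 'below': 'below'
Sorted letters of 'dusty': 'dstuy'
They do not match.

No


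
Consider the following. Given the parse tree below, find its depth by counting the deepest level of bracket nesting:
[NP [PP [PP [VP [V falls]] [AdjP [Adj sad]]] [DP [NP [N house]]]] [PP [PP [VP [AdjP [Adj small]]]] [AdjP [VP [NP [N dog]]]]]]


Count bracket nesting levels:
'[' at pos 0: depth = 1
'[' at pos 4: depth = 2
'[' at pos 8: depth = 3
'[' at pos 12: depth = 4
'[' at pos 16: depth = 5
'[' at pos 27: depth = 4
'[' at pos 33: depth = 5
'[' at pos 45: depth = 3
'[' at pos 49: depth = 4
'[' at pos 53: depth = 5
'[' at pos 66: depth = 2
'[' at pos 70: depth = 3
'[' at pos 74: depth = 4
'[' at pos 78: depth = 5
'[' at pos 84: depth = 6
'[' at pos 99: depth = 3
'[' at pos 105: depth = 4
'[' at pos 109: depth = 5
'[' at pos 113: depth = 6
Maximum depth reached: 6

6


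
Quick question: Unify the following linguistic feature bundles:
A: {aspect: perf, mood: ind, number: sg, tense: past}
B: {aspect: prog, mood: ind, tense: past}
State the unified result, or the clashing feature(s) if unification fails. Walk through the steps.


Compare features:
aspect: A=perf vs B=prog -> CLASH
mood: A=ind vs B=ind -> unified: ind
number: A=sg vs B=_ -> unified: sg
tense: A=past vs B=past -> unified: past
Clash detected on feature 'aspect' (perf vs prog); unification fails.

CLASH on 'aspect' (perf vs prog)


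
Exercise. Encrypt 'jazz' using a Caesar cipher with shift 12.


Shift each letter by 12: j -> v, a -> m, z -> l, z -> l. Result: 'vmll'.

vmll


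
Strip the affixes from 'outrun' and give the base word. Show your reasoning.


Remove prefix 'out' from 'outrun' to get root 'run'.

run


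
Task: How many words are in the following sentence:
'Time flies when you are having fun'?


Split into words: Time | flies | when | you | are | having | fun = 7 words.

7


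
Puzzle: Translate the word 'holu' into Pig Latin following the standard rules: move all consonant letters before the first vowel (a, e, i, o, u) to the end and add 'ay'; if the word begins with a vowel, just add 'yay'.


'holu': move consonant cluster 'h' to end and add 'ay': 'oluhay'.

oluhay


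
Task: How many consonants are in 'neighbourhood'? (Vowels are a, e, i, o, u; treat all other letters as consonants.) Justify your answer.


Consonants in 'neighbourhood': n, g, h, b, r, h, d = 7 consonants.

7


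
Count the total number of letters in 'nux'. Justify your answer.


Spell out 'nux' and number each letter: n(1), u(2), x(3). Total: 3 letters.

3


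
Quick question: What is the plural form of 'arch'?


Apply rule: Add -es (sibilant/fricative ending). 'arch' becomes 'arches'.

arches


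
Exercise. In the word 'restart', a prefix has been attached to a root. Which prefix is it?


The word 'restart' = 're' (prefix) + 'start' (root). The prefix is 're'.

re


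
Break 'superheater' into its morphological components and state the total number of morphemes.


Step 1: Identify prefix: 'super' (meaning: above)
Step 2: Identify root: 'heat'
Step 3: Identify suffix(es): 'er'
Decomposition: super- (prefix: above) + heat (root) + -er (suffix: one who)
Total morphemes: 3

3 morphemes (super- (prefix: above) + heat (root) + -er (suffix: one who))


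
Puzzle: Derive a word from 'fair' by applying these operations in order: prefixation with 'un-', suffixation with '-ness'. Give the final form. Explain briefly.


Step 1: Add prefix 'un-' to 'fair' = 'unfair'
Step 2: Add suffix '-ness' to 'unfair' = 'unfairness'

unfairness


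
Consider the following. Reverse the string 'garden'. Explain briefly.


Reverse 'garden' character by character: 'nedrag'.

nedrag


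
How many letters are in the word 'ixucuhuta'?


Spell out 'ixucuhuta' and number each letter: i(1), x(2), u(3), c(4), u(5), h(6), u(7), t(8), a(9). Total: 9 letters.

9


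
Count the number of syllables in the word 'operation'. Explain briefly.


Break 'operation' into syllables: op-er-a-tion -> op | er | a | tion = 4 syllables

4 syllables


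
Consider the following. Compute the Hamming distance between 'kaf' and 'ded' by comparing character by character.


Alignment:
Position 1: 'k' vs 'd' = DIFFER
Position 2: 'a' vs 'e' = DIFFER
Position 3: 'f' vs 'd' = DIFFER
Total differences: 3

3


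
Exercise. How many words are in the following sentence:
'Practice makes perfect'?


Split into words: Practice | makes | perfect = 3 words.

3


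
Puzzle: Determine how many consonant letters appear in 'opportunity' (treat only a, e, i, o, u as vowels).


Consonants in 'opportunity': p, p, r, t, n, t, y = 7 consonants.

7


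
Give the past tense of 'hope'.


Apply rule: Add -d (word ends in -e). 'hope' becomes 'hoped'.

hoped


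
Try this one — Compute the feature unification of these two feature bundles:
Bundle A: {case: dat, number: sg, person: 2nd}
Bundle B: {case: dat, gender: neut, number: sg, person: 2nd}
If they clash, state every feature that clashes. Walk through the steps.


Compare features:
case: A=dat vs B=dat -> unified: dat
gender: A=_ vs B=neut -> unified: neut
number: A=sg vs B=sg -> unified: sg
person: A=2nd vs B=2nd -> unified: 2nd
No clashes found.

Unified: {case: dat, gender: neut, number: sg, person: 2nd}
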